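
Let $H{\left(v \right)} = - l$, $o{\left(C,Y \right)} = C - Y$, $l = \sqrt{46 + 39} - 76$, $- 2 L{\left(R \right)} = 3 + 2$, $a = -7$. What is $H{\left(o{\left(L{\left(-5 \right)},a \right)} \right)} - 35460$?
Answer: $-35384 - \sqrt{85} \approx -35393.0$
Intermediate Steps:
$L{\left(R \right)} = - \frac{5}{2}$ ($L{\left(R \right)} = - \frac{3 + 2}{2} = \left(- \frac{1}{2}\right) 5 = - \frac{5}{2}$)
$l = -76 + \sqrt{85}$ ($l = \sqrt{85} - 76 = -76 + \sqrt{85} \approx -66.781$)
$H{\left(v \right)} = 76 - \sqrt{85}$ ($H{\left(v \right)} = - (-76 + \sqrt{85}) = 76 - \sqrt{85}$)
$H{\left(o{\left(L{\left(-5 \right)},a \right)} \right)} - 35460 = \left(76 - \sqrt{85}\right) - 35460 = -35384 - \sqrt{85}$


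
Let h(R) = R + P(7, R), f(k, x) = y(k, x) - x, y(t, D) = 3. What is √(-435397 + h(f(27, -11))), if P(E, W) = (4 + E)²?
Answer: I*√435262 ≈ 659.74*I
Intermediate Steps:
f(k, x) = 3 - x
h(R) = 121 + R (h(R) = R + (4 + 7)² = R + 11² = R + 121 = 121 + R)
√(-435397 + h(f(27, -11))) = √(-435397 + (121 + (3 - 1*(-11)))) = √(-435397 + (121 + (3 + 11))) = √(-435397 + (121 + 14)) = √(-435397 + 135) = √(-435262) = I*√435262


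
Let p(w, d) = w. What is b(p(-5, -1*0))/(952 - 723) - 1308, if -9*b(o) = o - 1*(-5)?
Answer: -1308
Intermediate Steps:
b(o) = -5/9 - o/9 (b(o) = -(o - 1*(-5))/9 = -(o + 5)/9 = -(5 + o)/9 = -5/9 - o/9)
b(p(-5, -1*0))/(952 - 723) - 1308 = (-5/9 - 1/9*(-5))/(952 - 723) - 1308 = (-5/9 + 5/9)/229 - 1308 = (1/229)*0 - 1308 = 0 - 1308 = -1308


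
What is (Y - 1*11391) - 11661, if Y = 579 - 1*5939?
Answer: -28412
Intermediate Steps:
Y = -5360 (Y = 579 - 5939 = -5360)
(Y - 1*11391) - 11661 = (-5360 - 1*11391) - 11661 = (-5360 - 11391) - 11661 = -16751 - 11661 = -28412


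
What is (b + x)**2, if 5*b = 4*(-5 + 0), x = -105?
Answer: 11881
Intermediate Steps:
b = -4 (b = (4*(-5 + 0))/5 = (4*(-5))/5 = (1/5)*(-20) = -4)
(b + x)**2 = (-4 - 105)**2 = (-109)**2 = 11881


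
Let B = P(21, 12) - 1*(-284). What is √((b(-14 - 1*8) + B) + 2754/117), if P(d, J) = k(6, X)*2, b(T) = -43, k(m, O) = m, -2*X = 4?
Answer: √46735/13 ≈ 16.629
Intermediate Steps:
X = -2 (X = -½*4 = -2)
P(d, J) = 12 (P(d, J) = 6*2 = 12)
B = 296 (B = 12 - 1*(-284) = 12 + 284 = 296)
√((b(-14 - 1*8) + B) + 2754/117) = √((-43 + 296) + 2754/117) = √(253 + 2754*(1/117)) = √(253 + 306/13) = √(3595/13) = √46735/13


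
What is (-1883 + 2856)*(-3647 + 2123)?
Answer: -1482852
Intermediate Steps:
(-1883 + 2856)*(-3647 + 2123) = 973*(-1524) = -1482852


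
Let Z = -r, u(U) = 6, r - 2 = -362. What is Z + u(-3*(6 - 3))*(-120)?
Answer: -360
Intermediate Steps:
r = -360 (r = 2 - 362 = -360)
Z = 360 (Z = -1*(-360) = 360)
Z + u(-3*(6 - 3))*(-120) = 360 + 6*(-120) = 360 - 720 = -360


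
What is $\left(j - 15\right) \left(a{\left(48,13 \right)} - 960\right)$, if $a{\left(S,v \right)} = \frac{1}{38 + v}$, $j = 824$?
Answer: $- \frac{39607831}{51} \approx -7.7662 \cdot 10^{5}$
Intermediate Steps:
$\left(j - 15\right) \left(a{\left(48,13 \right)} - 960\right) = \left(824 - 15\right) \left(\frac{1}{38 + 13} - 960\right) = 809 \left(\frac{1}{51} - 960\right) = 809 \left(- \frac{48959}{51}\right) = - \frac{39607831}{51}$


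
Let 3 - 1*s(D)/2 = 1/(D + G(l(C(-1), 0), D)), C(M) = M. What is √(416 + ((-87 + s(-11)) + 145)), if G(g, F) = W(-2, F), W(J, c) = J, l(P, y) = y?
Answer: √81146/13 ≈ 21.912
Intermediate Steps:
G(g, F) = -2
s(D) = 6 - 2/(-2 + D) (s(D) = 6 - 2/(D - 2) = 6 - 2/(-2 + D))
√(416 + ((-87 + s(-11)) + 145)) = √(416 + ((-87 + 2*(-7 + 3*(-11))/(-2 - 11)) + 145)) = √(416 + ((-87 + 2*(-7 - 33)/(-13)) + 145)) = √(416 + ((-87 + 2*(-1/13)*(-40)) + 145)) = √(416 + ((-87 + 80/13) + 145)) = √(416 + (-1051/13 + 145)) = √(416 + 834/13) = √(6242/13) = √81146/13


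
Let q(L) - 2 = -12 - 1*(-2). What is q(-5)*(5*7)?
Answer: -280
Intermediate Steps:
q(L) = -8 (q(L) = 2 + (-12 - 1*(-2)) = 2 + (-12 + 2) = 2 - 10 = -8)
q(-5)*(5*7) = -40*7 = -8*35 = -280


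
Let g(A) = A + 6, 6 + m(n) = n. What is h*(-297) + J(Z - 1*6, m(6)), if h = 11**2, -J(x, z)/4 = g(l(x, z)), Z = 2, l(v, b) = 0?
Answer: -35961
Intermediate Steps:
m(n) = -6 + n
g(A) = 6 + A
J(x, z) = -24 (J(x, z) = -4*(6 + 0) = -4*6 = -24)
h = 121
h*(-297) + J(Z - 1*6, m(6)) = 121*(-297) - 24 = -35937 - 24 = -35961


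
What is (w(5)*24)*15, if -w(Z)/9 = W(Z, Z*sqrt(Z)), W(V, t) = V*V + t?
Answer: -81000 - 16200*sqrt(5) ≈ -1.1722e+5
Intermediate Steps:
W(V, t) = t + V**2 (W(V, t) = V**2 + t = t + V**2)
w(Z) = -9*Z**2 - 9*Z**(3/2) (w(Z) = -9*(Z*sqrt(Z) + Z**2) = -9*(Z**(3/2) + Z**2) = -9*(Z**2 + Z**(3/2)) = -9*Z**2 - 9*Z**(3/2))
(w(5)*24)*15 = ((-9*5**2 - 45*sqrt(5))*24)*15 = ((-9*25 - 45*sqrt(5))*24)*15 = ((-225 - 45*sqrt(5))*24)*15 = (-5400 - 1080*sqrt(5))*15 = -81000 - 16200*sqrt(5)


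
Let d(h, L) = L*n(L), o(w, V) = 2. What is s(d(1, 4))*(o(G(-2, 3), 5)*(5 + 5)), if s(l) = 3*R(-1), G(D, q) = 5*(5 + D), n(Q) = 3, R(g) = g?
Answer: -60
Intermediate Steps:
G(D, q) = 25 + 5*D
d(h, L) = 3*L (d(h, L) = L*3 = 3*L)
s(l) = -3 (s(l) = 3*(-1) = -3)
s(d(1, 4))*(o(G(-2, 3), 5)*(5 + 5)) = -6*(5 + 5) = -6*10 = -3*20 = -60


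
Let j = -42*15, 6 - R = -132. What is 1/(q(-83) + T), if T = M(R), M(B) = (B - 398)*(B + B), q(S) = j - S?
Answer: -1/72307 ≈ -1.3830e-5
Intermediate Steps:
R = 138 (R = 6 - 1*(-132) = 6 + 132 = 138)
j = -630
q(S) = -630 - S
M(B) = 2*B*(-398 + B) (M(B) = (-398 + B)*(2*B) = 2*B*(-398 + B))
T = -71760 (T = 2*138*(-398 + 138) = 2*138*(-260) = -71760)
1/(q(-83) + T) = 1/((-630 - 1*(-83)) - 71760) = 1/((-630 + 83) - 71760) = 1/(-547 - 71760) = 1/(-72307) = -1/72307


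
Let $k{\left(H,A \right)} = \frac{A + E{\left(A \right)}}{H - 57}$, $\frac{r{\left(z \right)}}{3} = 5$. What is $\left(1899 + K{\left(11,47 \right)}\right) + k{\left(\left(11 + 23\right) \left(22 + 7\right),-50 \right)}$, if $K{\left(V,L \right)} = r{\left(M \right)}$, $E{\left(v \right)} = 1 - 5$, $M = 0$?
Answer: $\frac{1778052}{929} \approx 1913.9$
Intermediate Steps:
$E{\left(v \right)} = -4$
$r{\left(z \right)} = 15$ ($r{\left(z \right)} = 3 \cdot 5 = 15$)
$K{\left(V,L \right)} = 15$
$k{\left(H,A \right)} = \frac{-4 + A}{-57 + H}$ ($k{\left(H,A \right)} = \frac{A - 4}{H - 57} = \frac{-4 + A}{-57 + H}$)
$\left(1899 + K{\left(11,47 \right)}\right) + k{\left(\left(11 + 23\right) \left(22 + 7\right),-50 \right)} = \left(1899 + 15\right) + \frac{-4 - 50}{-57 + \left(11 + 23\right) \left(22 + 7\right)} = 1914 + \frac{1}{-57 + 34 \cdot 29} \left(-54\right) = 1914 + \frac{1}{-57 + 986} \left(-54\right) = 1914 + \frac{1}{929} \left(-54\right) = 1914 - \frac{54}{929} = \frac{1778052}{929}$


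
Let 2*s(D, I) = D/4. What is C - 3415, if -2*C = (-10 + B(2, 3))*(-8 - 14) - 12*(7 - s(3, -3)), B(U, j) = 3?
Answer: -13809/4 ≈ -3452.3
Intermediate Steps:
s(D, I) = D/8 (s(D, I) = (D/4)/2 = D/8)
C = -149/4 (C = -((-10 + 3)*(-8 - 14) - 12*(7 - 3/8))/2 = -(-7*(-22) - 12*(7 - 1*3/8))/2 = -(154 - 12*(7 - 3/8))/2 = -(154 - 12*53/8)/2 = -(154 - 159/2)/2 = -1/2*149/2 = -149/4 ≈ -37.250)
C - 3415 = -149/4 - 3415 = -13809/4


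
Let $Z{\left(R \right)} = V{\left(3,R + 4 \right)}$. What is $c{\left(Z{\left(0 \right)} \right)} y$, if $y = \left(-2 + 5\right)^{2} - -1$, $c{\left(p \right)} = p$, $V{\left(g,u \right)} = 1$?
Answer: $10$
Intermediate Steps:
$Z{\left(R \right)} = 1$
$y = 10$ ($y = 3^{2} + 1 = 9 + 1 = 10$)
$c{\left(Z{\left(0 \right)} \right)} y = 1 \cdot 10 = 10$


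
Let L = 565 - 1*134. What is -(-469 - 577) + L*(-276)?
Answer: -117910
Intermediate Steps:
L = 431 (L = 565 - 134 = 431)
-(-469 - 577) + L*(-276) = -(-469 - 577) + 431*(-276) = -1*(-1046) - 118956 = 1046 - 118956 = -117910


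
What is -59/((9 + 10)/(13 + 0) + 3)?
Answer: -767/58 ≈ -13.224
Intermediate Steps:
-59/((9 + 10)/(13 + 0) + 3) = -59/(19/13 + 3) = -59/58/13 = -59*13/58 = -767/58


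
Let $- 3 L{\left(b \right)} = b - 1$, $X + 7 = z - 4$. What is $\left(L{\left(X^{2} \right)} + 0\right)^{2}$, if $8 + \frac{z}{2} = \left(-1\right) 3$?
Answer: $\frac{1183744}{9} \approx 1.3153 \cdot 10^{5}$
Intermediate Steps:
$z = -22$ ($z = -16 + 2 \left(\left(-1\right) 3\right) = -16 + 2 \left(-3\right) = -16 - 6 = -22$)
$X = -33$ ($X = -7 - 26 = -33$)
$L{\left(b \right)} = \frac{1}{3} - \frac{b}{3}$ ($L{\left(b \right)} = - \frac{b - 1}{3} = - \frac{-1 + b}{3} = \frac{1}{3} - \frac{b}{3}$)
$\left(L{\left(X^{2} \right)} + 0\right)^{2} = \left(\left(\frac{1}{3} - \frac{\left(-33\right)^{2}}{3}\right) + 0\right)^{2} = \left(\left(\frac{1}{3} - 363\right) + 0\right)^{2} = \left(- \frac{1088}{3} + 0\right)^{2} = \left(- \frac{1088}{3}\right)^{2} = \frac{1183744}{9}$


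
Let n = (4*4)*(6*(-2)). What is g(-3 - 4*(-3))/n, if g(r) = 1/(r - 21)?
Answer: 1/2304 ≈ 0.00043403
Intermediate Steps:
g(r) = 1/(-21 + r)
n = -192 (n = 16*(-12) = -192)
g(-3 - 4*(-3))/n = 1/(-21 + (-3 - 4*(-3))*(-192)) = -1/192/(-21 + (-3 + 12)) = -1/192/(-21 + 9) = -1/192/(-12) = -1/12*(-1/192) = 1/2304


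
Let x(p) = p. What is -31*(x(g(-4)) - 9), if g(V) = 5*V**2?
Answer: -2201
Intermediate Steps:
-31*(x(g(-4)) - 9) = -31*(5*(-4)**2 - 9) = -31*(5*16 - 9) = -31*(80 - 9) = -31*71 = -2201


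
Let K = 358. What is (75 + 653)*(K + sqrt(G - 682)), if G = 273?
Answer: 260624 + 728*I*sqrt(409) ≈ 2.6062e+5 + 14723.0*I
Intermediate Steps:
(75 + 653)*(K + sqrt(G - 682)) = (75 + 653)*(358 + sqrt(273 - 682)) = 728*(358 + sqrt(-409)) = 728*(358 + I*sqrt(409)) = 260624 + 728*I*sqrt(409)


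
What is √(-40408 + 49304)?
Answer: 8*√139 ≈ 94.319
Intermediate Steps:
√(-40408 + 49304) = √8896 = 8*√139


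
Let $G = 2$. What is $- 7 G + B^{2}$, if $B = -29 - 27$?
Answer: $3122$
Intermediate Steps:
$B = -56$
$- 7 G + B^{2} = \left(-7\right) 2 + \left(-56\right)^{2} = -14 + 3136 = 3122$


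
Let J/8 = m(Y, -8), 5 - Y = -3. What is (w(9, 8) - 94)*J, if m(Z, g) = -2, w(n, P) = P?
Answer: 1376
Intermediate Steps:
Y = 8 (Y = 5 - 1*(-3) = 5 + 3 = 8)
J = -16 (J = 8*(-2) = -16)
(w(9, 8) - 94)*J = (8 - 94)*(-16) = -86*(-16) = 1376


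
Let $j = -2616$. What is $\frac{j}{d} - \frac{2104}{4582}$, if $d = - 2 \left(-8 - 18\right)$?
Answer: $- \frac{1511990}{29783} \approx -50.767$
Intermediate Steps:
$d = 52$ ($d = \left(-2\right) \left(-26\right) = 52$)
$\frac{j}{d} - \frac{2104}{4582} = - \frac{2616}{52} - \frac{2104}{4582} = \left(-2616\right) \frac{1}{52} - \frac{1052}{2291} = - \frac{654}{13} - \frac{1052}{2291} = - \frac{1511990}{29783}$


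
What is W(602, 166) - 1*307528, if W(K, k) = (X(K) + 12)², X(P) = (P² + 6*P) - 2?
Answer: 133974725148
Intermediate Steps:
X(P) = -2 + P² + 6*P
W(K, k) = (10 + K² + 6*K)² (W(K, k) = ((-2 + K² + 6*K) + 12)² = (10 + K² + 6*K)²)
W(602, 166) - 1*307528 = (10 + 602² + 6*602)² - 1*307528 = (10 + 362404 + 3612)² - 307528 = 366026² - 307528 = 133975032676 - 307528 = 133974725148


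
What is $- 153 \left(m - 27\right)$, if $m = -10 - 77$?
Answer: $17442$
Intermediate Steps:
$m = -87$ ($m = -10 - 77 = -87$)
$- 153 \left(m - 27\right) = - 153 \left(-87 - 27\right) = \left(-153\right) \left(-114\right) = 17442$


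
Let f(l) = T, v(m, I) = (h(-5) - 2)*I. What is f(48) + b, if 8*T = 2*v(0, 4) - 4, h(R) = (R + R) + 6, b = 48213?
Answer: 96413/2 ≈ 48207.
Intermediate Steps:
h(R) = 6 + 2*R (h(R) = 2*R + 6 = 6 + 2*R)
v(m, I) = -6*I (v(m, I) = ((6 + 2*(-5)) - 2)*I = ((6 - 10) - 2)*I = (-4 - 2)*I = -6*I)
T = -13/2 (T = (2*(-6*4) - 4)/8 = (2*(-24) - 4)/8 = (-48 - 4)/8 = (⅛)*(-52) = -13/2 ≈ -6.5000)
f(l) = -13/2
f(48) + b = -13/2 + 48213 = 96413/2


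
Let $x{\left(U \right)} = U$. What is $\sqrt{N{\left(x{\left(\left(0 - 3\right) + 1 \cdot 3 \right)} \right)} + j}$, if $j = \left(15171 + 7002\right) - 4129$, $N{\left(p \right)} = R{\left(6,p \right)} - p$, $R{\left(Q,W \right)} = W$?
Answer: $2 \sqrt{4511} \approx 134.33$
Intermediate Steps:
$N{\left(p \right)} = 0$ ($N{\left(p \right)} = p - p = 0$)
$j = 18044$ ($j = 22173 - 4129 = 18044$)
$\sqrt{N{\left(x{\left(\left(0 - 3\right) + 1 \cdot 3 \right)} \right)} + j} = \sqrt{0 + 18044} = \sqrt{18044} = 2 \sqrt{4511}$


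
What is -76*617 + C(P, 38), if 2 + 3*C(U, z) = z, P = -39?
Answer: -46880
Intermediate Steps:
C(U, z) = -⅔ + z/3
-76*617 + C(P, 38) = -76*617 + (-⅔ + (⅓)*38) = -46892 + (-⅔ + 38/3) = -46892 + 12 = -46880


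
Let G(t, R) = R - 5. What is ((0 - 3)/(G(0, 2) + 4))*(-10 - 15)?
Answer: 75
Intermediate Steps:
G(t, R) = -5 + R
((0 - 3)/(G(0, 2) + 4))*(-10 - 15) = ((0 - 3)/((-5 + 2) + 4))*(-10 - 15) = -3/(-3 + 4)*(-25) = -3/1*(-25) = -3*1*(-25) = -3*(-25) = 75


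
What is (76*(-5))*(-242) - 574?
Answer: 91386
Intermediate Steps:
(76*(-5))*(-242) - 574 = -380*(-242) - 574 = 91960 - 574 = 91386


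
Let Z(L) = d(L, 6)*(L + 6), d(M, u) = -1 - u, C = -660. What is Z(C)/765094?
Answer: 2289/382547 ≈ 0.0059836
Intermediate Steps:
Z(L) = -42 - 7*L (Z(L) = (-1 - 1*6)*(L + 6) = (-1 - 6)*(6 + L) = -7*(6 + L) = -42 - 7*L)
Z(C)/765094 = (-42 - 7*(-660))/765094 = (-42 + 4620)*(1/765094) = 4578*(1/765094) = 2289/382547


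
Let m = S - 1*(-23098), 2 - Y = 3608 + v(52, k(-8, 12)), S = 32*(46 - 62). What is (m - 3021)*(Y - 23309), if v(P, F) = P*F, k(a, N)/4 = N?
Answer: -575426215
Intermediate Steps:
S = -512 (S = 32*(-16) = -512)
k(a, N) = 4*N
v(P, F) = F*P
Y = -6102 (Y = 2 - (3608 + (4*12)*52) = 2 - (3608 + 48*52) = 2 - (3608 + 2496) = 2 - 1*6104 = 2 - 6104 = -6102)
m = 22586 (m = -512 - 1*(-23098) = -512 + 23098 = 22586)
(m - 3021)*(Y - 23309) = (22586 - 3021)*(-6102 - 23309) = 19565*(-29411) = -575426215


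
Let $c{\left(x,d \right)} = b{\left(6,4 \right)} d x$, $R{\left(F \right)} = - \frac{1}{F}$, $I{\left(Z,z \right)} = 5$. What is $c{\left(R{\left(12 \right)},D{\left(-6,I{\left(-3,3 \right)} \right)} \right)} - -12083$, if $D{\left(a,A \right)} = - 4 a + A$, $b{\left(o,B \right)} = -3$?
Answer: $\frac{48361}{4} \approx 12090.0$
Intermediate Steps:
$D{\left(a,A \right)} = A - 4 a$
$c{\left(x,d \right)} = - 3 d x$
$c{\left(R{\left(12 \right)},D{\left(-6,I{\left(-3,3 \right)} \right)} \right)} - -12083 = - 3 \left(5 - -24\right) \left(- \frac{1}{12}\right) - -12083 = - 3 \left(5 + 24\right) \left(\left(-1\right) \frac{1}{12}\right) + 12083 = \left(-3\right) 29 \left(- \frac{1}{12}\right) + 12083 = \frac{29}{4} + 12083 = \frac{48361}{4}$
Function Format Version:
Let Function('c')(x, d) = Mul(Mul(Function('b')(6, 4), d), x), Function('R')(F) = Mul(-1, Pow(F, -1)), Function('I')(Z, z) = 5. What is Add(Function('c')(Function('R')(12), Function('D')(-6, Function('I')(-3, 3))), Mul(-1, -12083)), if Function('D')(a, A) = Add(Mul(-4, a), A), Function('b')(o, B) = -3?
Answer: Rational(48361, 4) ≈ 12090.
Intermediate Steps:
Function('D')(a, A) = Add(A, Mul(-4, a))
Function('c')(x, d) = Mul(-3, d, x) (Function('c')(x, d) = Mul(Mul(-3, d), x) = Mul(-3, d, x))
Add(Function('c')(Function('R')(12), Function('D')(-6, Function('I')(-3, 3))), Mul(-1, -12083)) = Add(Mul(-3, Add(5, Mul(-4, -6)), Mul(-1, Pow(12, -1))), Mul(-1, -12083)) = Add(Mul(-3, Add(5, 24), Mul(-1, Rational(1, 12))), 12083) = Add(Mul(-3, 29, Rational(-1, 12)), 12083) = Add(Rational(29, 4), 12083) = Rational(48361, 4)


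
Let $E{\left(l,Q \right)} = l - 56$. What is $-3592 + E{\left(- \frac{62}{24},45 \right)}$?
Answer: $- \frac{43807}{12} \approx -3650.6$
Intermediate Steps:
$E{\left(l,Q \right)} = -56 + l$
$-3592 + E{\left(- \frac{62}{24},45 \right)} = -3592 - \left(56 + \frac{62}{24}\right) = -3592 - \frac{703}{12} = - \frac{43807}{12}$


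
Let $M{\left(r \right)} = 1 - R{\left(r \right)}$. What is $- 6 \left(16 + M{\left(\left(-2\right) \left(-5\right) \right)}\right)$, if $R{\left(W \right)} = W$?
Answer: $-42$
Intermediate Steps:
$M{\left(r \right)} = 1 - r$
$- 6 \left(16 + M{\left(\left(-2\right) \left(-5\right) \right)}\right) = - 6 \left(16 + \left(1 - \left(-2\right) \left(-5\right)\right)\right) = - 6 \left(16 + \left(1 - 10\right)\right) = - 6 \left(16 - 9\right) = \left(-6\right) 7 = -42$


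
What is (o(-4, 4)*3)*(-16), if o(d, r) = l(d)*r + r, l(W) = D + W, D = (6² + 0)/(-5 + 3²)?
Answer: -1152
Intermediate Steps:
D = 9 (D = (36 + 0)/(-5 + 9) = 36/4 = 36*(¼) = 9)
l(W) = 9 + W
o(d, r) = r + r*(9 + d) (o(d, r) = (9 + d)*r + r = r*(9 + d) + r = r + r*(9 + d))
(o(-4, 4)*3)*(-16) = ((4*(10 - 4))*3)*(-16) = ((4*6)*3)*(-16) = (24*3)*(-16) = 72*(-16) = -1152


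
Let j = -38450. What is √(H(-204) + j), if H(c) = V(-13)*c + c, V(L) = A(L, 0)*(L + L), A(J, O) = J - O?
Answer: I*√107606 ≈ 328.03*I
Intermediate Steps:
V(L) = 2*L² (V(L) = (L - 1*0)*(L + L) = (L + 0)*(2*L) = L*(2*L) = 2*L²)
H(c) = 339*c (H(c) = (2*(-13)²)*c + c = (2*169)*c + c = 338*c + c = 339*c)
√(H(-204) + j) = √(339*(-204) - 38450) = √(-69156 - 38450) = √(-107606) = I*√107606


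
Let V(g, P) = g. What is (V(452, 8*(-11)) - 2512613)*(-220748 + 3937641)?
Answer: -9337433635773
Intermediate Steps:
(V(452, 8*(-11)) - 2512613)*(-220748 + 3937641) = (452 - 2512613)*(-220748 + 3937641) = -2512161*3716893 = -9337433635773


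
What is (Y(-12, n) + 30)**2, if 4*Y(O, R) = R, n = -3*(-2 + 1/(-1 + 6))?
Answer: 393129/400 ≈ 982.82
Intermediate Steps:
n = 27/5 (n = -3*(-2 + 1/5) = -3*(-9/5) = 27/5 ≈ 5.4000)
Y(O, R) = R/4
(Y(-12, n) + 30)**2 = ((1/4)*(27/5) + 30)**2 = (27/20 + 30)**2 = (627/20)**2 = 393129/400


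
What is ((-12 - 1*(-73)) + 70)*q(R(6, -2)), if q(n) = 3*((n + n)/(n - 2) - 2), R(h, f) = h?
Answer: 393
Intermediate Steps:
q(n) = -6 + 6*n/(-2 + n) (q(n) = 3*((2*n)/(-2 + n) - 2) = 3*(2*n/(-2 + n) - 2) = 3*(-2 + 2*n/(-2 + n)) = -6 + 6*n/(-2 + n))
((-12 - 1*(-73)) + 70)*q(R(6, -2)) = ((-12 - 1*(-73)) + 70)*(12/(-2 + 6)) = ((-12 + 73) + 70)*(12/4) = (61 + 70)*(12*(1/4)) = 131*3 = 393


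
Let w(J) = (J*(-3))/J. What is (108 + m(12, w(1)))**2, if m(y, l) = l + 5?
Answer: 12100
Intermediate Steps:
w(J) = -3 (w(J) = (-3*J)/J = -3)
m(y, l) = 5 + l
(108 + m(12, w(1)))**2 = (108 + (5 - 3))**2 = (108 + 2)**2 = 110**2 = 12100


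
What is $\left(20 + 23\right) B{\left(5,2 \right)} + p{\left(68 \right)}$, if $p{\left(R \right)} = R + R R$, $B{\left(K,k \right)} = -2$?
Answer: $4606$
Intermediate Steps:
$p{\left(R \right)} = R + R^{2}$
$\left(20 + 23\right) B{\left(5,2 \right)} + p{\left(68 \right)} = \left(20 + 23\right) \left(-2\right) + 68 \left(1 + 68\right) = 43 \left(-2\right) + 68 \cdot 69 = -86 + 4692 = 4606$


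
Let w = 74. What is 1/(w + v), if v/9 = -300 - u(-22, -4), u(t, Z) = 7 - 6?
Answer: -1/2635 ≈ -0.00037951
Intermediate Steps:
u(t, Z) = 1
v = -2709 (v = 9*(-300 - 1*1) = 9*(-300 - 1) = 9*(-301) = -2709)
1/(w + v) = 1/(74 - 2709) = 1/(-2635) = -1/2635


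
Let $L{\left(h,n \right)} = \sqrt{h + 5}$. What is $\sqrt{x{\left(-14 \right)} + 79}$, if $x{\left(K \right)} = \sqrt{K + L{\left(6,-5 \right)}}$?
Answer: $\sqrt{79 + i \sqrt{14 - \sqrt{11}}} \approx 8.8901 + 0.1838 i$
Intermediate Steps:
$L{\left(h,n \right)} = \sqrt{5 + h}$
$x{\left(K \right)} = \sqrt{K + \sqrt{11}}$ ($x{\left(K \right)} = \sqrt{K + \sqrt{5 + 6}} = \sqrt{K + \sqrt{11}}$)
$\sqrt{x{\left(-14 \right)} + 79} = \sqrt{\sqrt{-14 + \sqrt{11}} + 79} = \sqrt{79 + \sqrt{-14 + \sqrt{11}}}$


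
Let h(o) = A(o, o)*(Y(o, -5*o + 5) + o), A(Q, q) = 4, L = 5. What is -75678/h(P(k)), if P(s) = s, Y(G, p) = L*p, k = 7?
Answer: 37839/286 ≈ 132.30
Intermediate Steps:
Y(G, p) = 5*p
h(o) = 100 - 96*o (h(o) = 4*(5*(-5*o + 5) + o) = 4*(5*(5 - 5*o) + o) = 4*((25 - 25*o) + o) = 4*(25 - 24*o) = 100 - 96*o)
-75678/h(P(k)) = -75678/(100 - 96*7) = -75678/(100 - 672) = -75678/(-572) = -75678*(-1/572) = 37839/286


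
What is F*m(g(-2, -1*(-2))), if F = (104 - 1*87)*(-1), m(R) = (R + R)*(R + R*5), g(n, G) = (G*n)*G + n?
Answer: -20400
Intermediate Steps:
g(n, G) = n + n*G² (g(n, G) = n*G² + n = n + n*G²)
m(R) = 12*R² (m(R) = (2*R)*(R + 5*R) = (2*R)*(6*R) = 12*R²)
F = -17 (F = (104 - 87)*(-1) = 17*(-1) = -17)
F*m(g(-2, -1*(-2))) = -204*(-2*(1 + (-1*(-2))²))² = -204*(-2*(1 + 2²))² = -204*(-2*(1 + 4))² = -204*(-2*5)² = -204*(-10)² = -204*100 = -17*1200 = -20400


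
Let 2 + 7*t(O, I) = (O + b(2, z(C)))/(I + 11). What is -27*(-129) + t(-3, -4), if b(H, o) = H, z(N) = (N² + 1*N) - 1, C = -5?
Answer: 170652/49 ≈ 3482.7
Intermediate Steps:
z(N) = -1 + N + N² (z(N) = (N² + N) - 1 = (N + N²) - 1 = -1 + N + N²)
t(O, I) = -2/7 + (2 + O)/(7*(11 + I)) (t(O, I) = -2/7 + ((O + 2)/(I + 11))/7 = -2/7 + ((2 + O)/(11 + I))/7 = -2/7 + (2 + O)/(7*(11 + I)))
-27*(-129) + t(-3, -4) = -27*(-129) + (-20 - 3 - 2*(-4))/(7*(11 - 4)) = 3483 + (⅐)*(-20 - 3 + 8)/7 = 3483 + (⅐)*(⅐)*(-15) = 3483 - 15/49 = 170652/49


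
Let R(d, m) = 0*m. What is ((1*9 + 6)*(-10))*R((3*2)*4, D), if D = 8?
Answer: 0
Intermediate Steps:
R(d, m) = 0
((1*9 + 6)*(-10))*R((3*2)*4, D) = ((1*9 + 6)*(-10))*0 = ((9 + 6)*(-10))*0 = (15*(-10))*0 = -150*0 = 0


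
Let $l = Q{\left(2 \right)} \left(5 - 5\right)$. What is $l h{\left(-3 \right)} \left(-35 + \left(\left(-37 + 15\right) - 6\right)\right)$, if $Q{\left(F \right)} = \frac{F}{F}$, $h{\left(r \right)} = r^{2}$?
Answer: $0$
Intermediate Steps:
$Q{\left(F \right)} = 1$
$l = 0$ ($l = 1 \left(5 - 5\right) = 1 \cdot 0 = 0$)
$l h{\left(-3 \right)} \left(-35 + \left(\left(-37 + 15\right) - 6\right)\right) = 0 \left(-3\right)^{2} \left(-35 + \left(\left(-37 + 15\right) - 6\right)\right) = 0 \cdot 9 \left(-35 - 28\right) = 0 \left(-35 - 28\right) = 0 \left(-63\right) = 0$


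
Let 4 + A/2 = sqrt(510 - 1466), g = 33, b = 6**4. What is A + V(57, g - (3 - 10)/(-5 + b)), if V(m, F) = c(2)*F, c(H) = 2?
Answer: 74892/1291 + 4*I*sqrt(239) ≈ 58.011 + 61.839*I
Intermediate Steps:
b = 1296
A = -8 + 4*I*sqrt(239) (A = -8 + 2*sqrt(510 - 1466) = -8 + 2*sqrt(-956) = -8 + 2*(2*I*sqrt(239)) = -8 + 4*I*sqrt(239) ≈ -8.0 + 61.839*I)
V(m, F) = 2*F
A + V(57, g - (3 - 10)/(-5 + b)) = (-8 + 4*I*sqrt(239)) + 2*(33 - (3 - 10)/(-5 + 1296)) = (-8 + 4*I*sqrt(239)) + 2*(33 - (-7)/1291) = (-8 + 4*I*sqrt(239)) + 2*(33 - 1*(-7/1291)) = (-8 + 4*I*sqrt(239)) + 2*(33 + 7/1291) = (-8 + 4*I*sqrt(239)) + 2*(42610/1291) = (-8 + 4*I*sqrt(239)) + 85220/1291 = 74892/1291 + 4*I*sqrt(239)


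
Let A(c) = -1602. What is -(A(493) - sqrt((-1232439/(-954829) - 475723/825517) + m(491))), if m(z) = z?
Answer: 1602 + sqrt(305503530329454458186272087)/788227571593 ≈ 1624.2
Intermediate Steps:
-(A(493) - sqrt((-1232439/(-954829) - 475723/825517) + m(491))) = -(-1602 - sqrt((-1232439/(-954829) - 475723/825517) + 491)) = -(-1602 - sqrt((-1232439*(-1/954829) - 475723*1/825517) + 491)) = -(-1602 - sqrt((1232439/954829 - 475723/825517) + 491)) = -(-1602 - sqrt(563165229596/788227571593 + 491)) = -(-1602 - sqrt(387582902881759/788227571593)) = -(-1602 - sqrt(305503530329454458186272087)/788227571593) = 1602 + sqrt(305503530329454458186272087)/788227571593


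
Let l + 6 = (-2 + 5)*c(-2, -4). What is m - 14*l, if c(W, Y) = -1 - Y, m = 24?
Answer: -18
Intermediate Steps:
l = 3 (l = -6 + (-2 + 5)*(-1 - 1*(-4)) = -6 + 3*(-1 + 4) = -6 + 3*3 = -6 + 9 = 3)
m - 14*l = 24 - 14*3 = 24 - 42 = -18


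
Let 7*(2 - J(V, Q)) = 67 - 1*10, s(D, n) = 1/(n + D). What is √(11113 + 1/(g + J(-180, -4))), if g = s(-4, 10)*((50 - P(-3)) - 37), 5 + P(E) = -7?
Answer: √76553971/83 ≈ 105.42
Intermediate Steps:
s(D, n) = 1/(D + n)
P(E) = -12 (P(E) = -5 - 7 = -12)
g = 25/6 (g = ((50 - 1*(-12)) - 37)/(-4 + 10) = ((50 + 12) - 37)/6 = (62 - 37)/6 = (⅙)*25 = 25/6 ≈ 4.1667)
J(V, Q) = -43/7 (J(V, Q) = 2 - (67 - 1*10)/7 = 2 - (67 - 10)/7 = 2 - ⅐*57 = 2 - 57/7 = -43/7)
√(11113 + 1/(g + J(-180, -4))) = √(11113 + 1/(25/6 - 43/7)) = √(11113 + 1/(-83/42)) = √(11113 - 42/83) = √(922337/83) = √76553971/83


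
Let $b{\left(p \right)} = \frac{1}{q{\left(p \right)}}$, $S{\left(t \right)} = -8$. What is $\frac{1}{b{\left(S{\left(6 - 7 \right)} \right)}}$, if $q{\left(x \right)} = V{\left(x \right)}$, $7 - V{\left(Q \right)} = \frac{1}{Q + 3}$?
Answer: $\frac{36}{5} \approx 7.2$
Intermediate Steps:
$V{\left(Q \right)} = 7 - \frac{1}{3 + Q}$ ($V{\left(Q \right)} = 7 - \frac{1}{Q + 3} = 7 - \frac{1}{3 + Q}$)
$q{\left(x \right)} = \frac{20 + 7 x}{3 + x}$
$b{\left(p \right)} = \frac{3 + p}{20 + 7 p}$ ($b{\left(p \right)} = \frac{1}{\frac{1}{3 + p} \left(20 + 7 p\right)} = \frac{3 + p}{20 + 7 p}$)
$\frac{1}{b{\left(S{\left(6 - 7 \right)} \right)}} = \frac{1}{\frac{1}{20 + 7 \left(-8\right)} \left(3 - 8\right)} = \frac{1}{\frac{1}{20 - 56} \left(-5\right)} = \frac{1}{\frac{1}{-36} \left(-5\right)} = \frac{1}{\left(- \frac{1}{36}\right) \left(-5\right)} = \frac{1}{\frac{5}{36}} = \frac{36}{5}$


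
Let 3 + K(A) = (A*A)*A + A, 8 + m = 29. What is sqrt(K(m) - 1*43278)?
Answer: I*sqrt(33999) ≈ 184.39*I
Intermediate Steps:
m = 21 (m = -8 + 29 = 21)
K(A) = -3 + A + A**3 (K(A) = -3 + ((A*A)*A + A) = -3 + (A**2*A + A) = -3 + (A**3 + A) = -3 + (A + A**3) = -3 + A + A**3)
sqrt(K(m) - 1*43278) = sqrt((-3 + 21 + 21**3) - 1*43278) = sqrt((-3 + 21 + 9261) - 43278) = sqrt(9279 - 43278) = sqrt(-33999) = I*sqrt(33999)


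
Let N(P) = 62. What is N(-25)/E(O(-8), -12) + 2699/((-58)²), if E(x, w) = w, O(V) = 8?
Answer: -44045/10092 ≈ -4.3643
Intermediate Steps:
N(-25)/E(O(-8), -12) + 2699/((-58)²) = 62/(-12) + 2699/((-58)²) = 62*(-1/12) + 2699/3364 = -31/6 + 2699*(1/3364) = -31/6 + 2699/3364 = -44045/10092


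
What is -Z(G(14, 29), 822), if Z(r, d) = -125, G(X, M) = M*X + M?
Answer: 125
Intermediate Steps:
G(X, M) = M + M*X
-Z(G(14, 29), 822) = -1*(-125) = 125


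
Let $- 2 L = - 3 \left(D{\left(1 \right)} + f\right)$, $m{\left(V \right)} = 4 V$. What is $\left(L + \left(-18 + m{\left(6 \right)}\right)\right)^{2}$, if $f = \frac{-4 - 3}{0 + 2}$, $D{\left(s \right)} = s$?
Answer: $\frac{81}{16} \approx 5.0625$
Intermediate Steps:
$f = - \frac{7}{2} \approx -3.5$
$L = - \frac{15}{4}$ ($L = - \frac{\left(-3\right) \left(1 - \frac{7}{2}\right)}{2} = - \frac{\left(-3\right) \left(- \frac{5}{2}\right)}{2} = \left(- \frac{1}{2}\right) \frac{15}{2} = - \frac{15}{4} \approx -3.75$)
$\left(L + \left(-18 + m{\left(6 \right)}\right)\right)^{2} = \left(- \frac{15}{4} + \left(-18 + 4 \cdot 6\right)\right)^{2} = \left(- \frac{15}{4} + \left(-18 + 24\right)\right)^{2} = \left(- \frac{15}{4} + 6\right)^{2} = \left(\frac{9}{4}\right)^{2} = \frac{81}{16}$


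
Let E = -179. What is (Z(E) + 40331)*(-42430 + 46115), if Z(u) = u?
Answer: 147960120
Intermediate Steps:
(Z(E) + 40331)*(-42430 + 46115) = (-179 + 40331)*(-42430 + 46115) = 40152*3685 = 147960120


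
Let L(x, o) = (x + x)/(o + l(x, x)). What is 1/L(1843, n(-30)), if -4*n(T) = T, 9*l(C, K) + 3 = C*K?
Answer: 6793427/66348 ≈ 102.39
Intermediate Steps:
l(C, K) = -⅓ + C*K/9 (l(C, K) = -⅓ + (C*K)/9 = -⅓ + C*K/9)
n(T) = -T/4
L(x, o) = 2*x/(-⅓ + o + x²/9) (L(x, o) = (x + x)/(o + (-⅓ + x*x/9)) = (2*x)/(o + (-⅓ + x²/9)) = (2*x)/(-⅓ + o + x²/9) = 2*x/(-⅓ + o + x²/9))
1/L(1843, n(-30)) = 1/(18*1843/(-3 + 1843² + 9*(-¼*(-30)))) = 1/(18*1843/(-3 + 3396649 + 9*(15/2))) = 1/(18*1843/(-3 + 3396649 + 135/2)) = 1/(18*1843/(6793427/2)) = 1/(18*1843*(2/6793427)) = 1/(66348/6793427) = 6793427/66348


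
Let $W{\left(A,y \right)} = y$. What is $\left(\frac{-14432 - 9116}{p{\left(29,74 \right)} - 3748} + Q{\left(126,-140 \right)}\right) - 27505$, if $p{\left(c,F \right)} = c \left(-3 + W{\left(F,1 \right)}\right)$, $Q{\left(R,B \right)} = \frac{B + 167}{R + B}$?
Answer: $- \frac{732674755}{26642} \approx -27501.0$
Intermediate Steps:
$Q{\left(R,B \right)} = \frac{167 + B}{B + R}$
$p{\left(c,F \right)} = - 2 c$ ($p{\left(c,F \right)} = c \left(-3 + 1\right) = c \left(-2\right) = - 2 c$)
$\left(\frac{-14432 - 9116}{p{\left(29,74 \right)} - 3748} + Q{\left(126,-140 \right)}\right) - 27505 = \left(\frac{-14432 - 9116}{\left(-2\right) 29 - 3748} + \frac{167 - 140}{-140 + 126}\right) - 27505 = \left(- \frac{23548}{-58 - 3748} + \frac{1}{-14} \cdot 27\right) - 27505 = \left(- \frac{23548}{-3806} - \frac{27}{14}\right) - 27505 = \left(\left(-23548\right) \left(- \frac{1}{3806}\right) - \frac{27}{14}\right) - 27505 = \left(\frac{11774}{1903} - \frac{27}{14}\right) - 27505 = \frac{113455}{26642} - 27505 = - \frac{732674755}{26642}$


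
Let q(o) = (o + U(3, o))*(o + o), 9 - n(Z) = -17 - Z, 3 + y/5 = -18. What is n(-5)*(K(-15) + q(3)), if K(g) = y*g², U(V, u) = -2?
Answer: -495999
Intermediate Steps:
y = -105 (y = -15 + 5*(-18) = -15 - 90 = -105)
n(Z) = 26 + Z (n(Z) = 9 - (-17 - Z) = 9 + (17 + Z) = 26 + Z)
q(o) = 2*o*(-2 + o) (q(o) = (o - 2)*(o + o) = (-2 + o)*(2*o) = 2*o*(-2 + o))
K(g) = -105*g²
n(-5)*(K(-15) + q(3)) = (26 - 5)*(-105*(-15)² + 2*3*(-2 + 3)) = 21*(-105*225 + 2*3*1) = 21*(-23625 + 6) = 21*(-23619) = -495999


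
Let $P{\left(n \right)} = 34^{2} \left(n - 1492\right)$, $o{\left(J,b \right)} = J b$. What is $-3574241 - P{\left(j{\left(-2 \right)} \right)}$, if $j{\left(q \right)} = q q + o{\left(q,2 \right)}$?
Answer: $-1849489$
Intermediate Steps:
$j{\left(q \right)} = q^{2} + 2 q$ ($j{\left(q \right)} = q q + q 2 = q^{2} + 2 q$)
$P{\left(n \right)} = -1724752 + 1156 n$ ($P{\left(n \right)} = 1156 \left(-1492 + n\right) = -1724752 + 1156 n$)
$-3574241 - P{\left(j{\left(-2 \right)} \right)} = -3574241 - \left(-1724752 + 1156 \left(- 2 \left(2 - 2\right)\right)\right) = -3574241 - \left(-1724752 + 1156 \left(\left(-2\right) 0\right)\right) = -3574241 - \left(-1724752 + 1156 \cdot 0\right) = -3574241 - \left(-1724752 + 0\right) = -3574241 - -1724752 = -3574241 + 1724752 = -1849489$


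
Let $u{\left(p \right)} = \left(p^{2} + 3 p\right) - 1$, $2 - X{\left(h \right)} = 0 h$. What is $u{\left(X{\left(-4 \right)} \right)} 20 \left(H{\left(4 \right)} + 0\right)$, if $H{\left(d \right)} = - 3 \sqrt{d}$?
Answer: $-1080$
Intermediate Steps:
$X{\left(h \right)} = 2$ ($X{\left(h \right)} = 2 - 0 h = 2 - 0 = 2 + 0 = 2$)
$u{\left(p \right)} = -1 + p^{2} + 3 p$
$u{\left(X{\left(-4 \right)} \right)} 20 \left(H{\left(4 \right)} + 0\right) = \left(-1 + 2^{2} + 3 \cdot 2\right) 20 \left(- 3 \sqrt{4} + 0\right) = \left(-1 + 4 + 6\right) 20 \left(\left(-3\right) 2 + 0\right) = 9 \cdot 20 \left(-6 + 0\right) = 180 \left(-6\right) = -1080$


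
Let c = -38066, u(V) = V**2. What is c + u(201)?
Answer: 2335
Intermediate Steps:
c + u(201) = -38066 + 201**2 = -38066 + 40401 = 2335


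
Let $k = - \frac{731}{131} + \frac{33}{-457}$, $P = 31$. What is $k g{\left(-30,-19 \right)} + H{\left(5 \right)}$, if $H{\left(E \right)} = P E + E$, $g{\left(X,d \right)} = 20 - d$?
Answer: $- \frac{3618490}{59867} \approx -60.442$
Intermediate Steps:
$k = - \frac{338390}{59867}$ ($k = \left(-731\right) \frac{1}{131} + 33 \left(- \frac{1}{457}\right) = - \frac{731}{131} - \frac{33}{457} = - \frac{338390}{59867} \approx -5.6524$)
$H{\left(E \right)} = 32 E$ ($H{\left(E \right)} = 31 E + E = 32 E$)
$k g{\left(-30,-19 \right)} + H{\left(5 \right)} = - \frac{338390 \left(20 - -19\right)}{59867} + 32 \cdot 5 = - \frac{338390 \left(20 + 19\right)}{59867} + 160 = \left(- \frac{338390}{59867}\right) 39 + 160 = - \frac{13197210}{59867} + 160 = - \frac{3618490}{59867}$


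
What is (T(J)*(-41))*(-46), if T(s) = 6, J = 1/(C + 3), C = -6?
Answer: 11316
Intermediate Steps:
J = -⅓ (J = 1/(-6 + 3) = 1/(-3) = -⅓ ≈ -0.33333)
(T(J)*(-41))*(-46) = (6*(-41))*(-46) = -246*(-46) = 11316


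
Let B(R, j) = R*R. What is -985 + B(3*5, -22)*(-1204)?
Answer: -271885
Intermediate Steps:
B(R, j) = R²
-985 + B(3*5, -22)*(-1204) = -985 + (3*5)²*(-1204) = -985 + 15²*(-1204) = -985 + 225*(-1204) = -985 - 270900 = -271885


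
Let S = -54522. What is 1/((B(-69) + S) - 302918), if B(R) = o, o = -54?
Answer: -1/357494 ≈ -2.7972e-6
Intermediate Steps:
B(R) = -54
1/((B(-69) + S) - 302918) = 1/((-54 - 54522) - 302918) = 1/(-54576 - 302918) = 1/(-357494) = -1/357494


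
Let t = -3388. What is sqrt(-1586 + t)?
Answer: I*sqrt(4974) ≈ 70.527*I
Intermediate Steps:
sqrt(-1586 + t) = sqrt(-1586 - 3388) = sqrt(-4974) = I*sqrt(4974)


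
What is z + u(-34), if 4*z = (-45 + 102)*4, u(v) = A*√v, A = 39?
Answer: 57 + 39*I*√34 ≈ 57.0 + 227.41*I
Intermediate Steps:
u(v) = 39*√v
z = 57 (z = ((-45 + 102)*4)/4 = (57*4)/4 = (¼)*228 = 57)
z + u(-34) = 57 + 39*√(-34) = 57 + 39*(I*√34) = 57 + 39*I*√34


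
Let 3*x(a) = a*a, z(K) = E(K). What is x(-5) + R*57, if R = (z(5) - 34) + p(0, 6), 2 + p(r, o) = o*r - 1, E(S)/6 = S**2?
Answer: 19348/3 ≈ 6449.3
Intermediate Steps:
E(S) = 6*S**2
p(r, o) = -3 + o*r (p(r, o) = -2 + (o*r - 1) = -2 + (-1 + o*r) = -3 + o*r)
z(K) = 6*K**2
R = 113 (R = (6*5**2 - 34) + (-3 + 6*0) = (6*25 - 34) + (-3 + 0) = (150 - 34) - 3 = 116 - 3 = 113)
x(a) = a**2/3 (x(a) = (a*a)/3 = a**2/3)
x(-5) + R*57 = (1/3)*(-5)**2 + 113*57 = (1/3)*25 + 6441 = 25/3 + 6441 = 19348/3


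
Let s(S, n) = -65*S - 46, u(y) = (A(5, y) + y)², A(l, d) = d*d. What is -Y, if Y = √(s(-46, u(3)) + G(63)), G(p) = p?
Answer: -√3007 ≈ -54.836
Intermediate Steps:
A(l, d) = d²
u(y) = (y + y²)² (u(y) = (y² + y)² = (y + y²)²)
s(S, n) = -46 - 65*S
Y = √3007 (Y = √((-46 - 65*(-46)) + 63) = √((-46 + 2990) + 63) = √(2944 + 63) = √3007 ≈ 54.836)
-Y = -√3007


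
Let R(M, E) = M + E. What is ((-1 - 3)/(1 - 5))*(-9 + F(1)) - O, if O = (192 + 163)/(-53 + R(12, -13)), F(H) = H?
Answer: -77/54 ≈ -1.4259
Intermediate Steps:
R(M, E) = E + M
O = -355/54 (O = (192 + 163)/(-53 + (-13 + 12)) = 355/(-53 - 1) = 355/(-54) = 355*(-1/54) = -355/54 ≈ -6.5741)
((-1 - 3)/(1 - 5))*(-9 + F(1)) - O = ((-1 - 3)/(1 - 5))*(-9 + 1) - 1*(-355/54) = -4/(-4)*(-8) + 355/54 = -4*(-1/4)*(-8) + 355/54 = 1*(-8) + 355/54 = -8 + 355/54 = -77/54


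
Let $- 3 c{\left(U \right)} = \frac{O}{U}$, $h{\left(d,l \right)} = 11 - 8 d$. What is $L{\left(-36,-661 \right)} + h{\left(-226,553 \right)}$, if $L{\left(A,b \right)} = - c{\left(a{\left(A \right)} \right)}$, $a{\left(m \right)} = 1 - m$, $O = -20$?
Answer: $\frac{201889}{111} \approx 1818.8$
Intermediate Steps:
$c{\left(U \right)} = \frac{20}{3 U}$ ($c{\left(U \right)} = - \frac{\left(-20\right) \frac{1}{U}}{3} = \frac{20}{3 U}$)
$L{\left(A,b \right)} = - \frac{20}{3 \left(1 - A\right)}$
$L{\left(-36,-661 \right)} + h{\left(-226,553 \right)} = \frac{20}{3 \left(-1 - 36\right)} + \left(11 - -1808\right) = \frac{20}{3 \left(-37\right)} + \left(11 + 1808\right) = \frac{20}{3} \left(- \frac{1}{37}\right) + 1819 = - \frac{20}{111} + 1819 = \frac{201889}{111}$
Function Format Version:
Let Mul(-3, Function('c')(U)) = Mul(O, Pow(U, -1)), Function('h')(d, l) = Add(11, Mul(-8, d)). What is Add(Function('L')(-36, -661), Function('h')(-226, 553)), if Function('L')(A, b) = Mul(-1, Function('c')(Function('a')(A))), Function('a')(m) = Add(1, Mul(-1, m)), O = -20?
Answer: Rational(201889, 111) ≈ 1818.8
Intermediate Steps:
Function('c')(U) = Mul(Rational(20, 3), Pow(U, -1)) (Function('c')(U) = Mul(Rational(-1, 3), Mul(-20, Pow(U, -1))) = Mul(Rational(20, 3), Pow(U, -1)))
Function('L')(A, b) = Mul(Rational(-20, 3), Pow(Add(1, Mul(-1, A)), -1)) (Function('L')(A, b) = Mul(-1, Mul(Rational(20, 3), Pow(Add(1, Mul(-1, A)), -1))) = Mul(Rational(-20, 3), Pow(Add(1, Mul(-1, A)), -1)))
Add(Function('L')(-36, -661), Function('h')(-226, 553)) = Add(Mul(Rational(20, 3), Pow(Add(-1, -36), -1)), Add(11, Mul(-8, -226))) = Add(Mul(Rational(20, 3), Pow(-37, -1)), Add(11, 1808)) = Add(Mul(Rational(20, 3), Rational(-1, 37)), 1819) = Add(Rational(-20, 111), 1819) = Rational(201889, 111)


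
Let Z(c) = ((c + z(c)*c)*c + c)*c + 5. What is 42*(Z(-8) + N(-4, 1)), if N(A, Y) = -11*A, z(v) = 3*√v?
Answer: -16758 - 129024*I*√2 ≈ -16758.0 - 1.8247e+5*I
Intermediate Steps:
Z(c) = 5 + c*(c + c*(c + 3*c^(3/2))) (Z(c) = ((c + (3*√c)*c)*c + c)*c + 5 = ((c + 3*c^(3/2))*c + c)*c + 5 = (c*(c + 3*c^(3/2)) + c)*c + 5 = (c + c*(c + 3*c^(3/2)))*c + 5 = c*(c + c*(c + 3*c^(3/2))) + 5 = 5 + c*(c + c*(c + 3*c^(3/2))))
42*(Z(-8) + N(-4, 1)) = 42*((5 + (-8)² + (-8)³ + 3*(-8)^(7/2)) - 11*(-4)) = 42*((5 + 64 - 512 + 3*(-1024*I*√2)) + 44) = 42*((5 + 64 - 512 - 3072*I*√2) + 44) = 42*((-443 - 3072*I*√2) + 44) = 42*(-399 - 3072*I*√2) = -16758 - 129024*I*√2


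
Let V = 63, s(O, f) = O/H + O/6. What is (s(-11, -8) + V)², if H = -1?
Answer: 187489/36 ≈ 5208.0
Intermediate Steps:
s(O, f) = -5*O/6 (s(O, f) = O/(-1) + O/6 = O*(-1) + O*(⅙) = -O + O/6 = -5*O/6)
(s(-11, -8) + V)² = (-⅚*(-11) + 63)² = (55/6 + 63)² = (433/6)² = 187489/36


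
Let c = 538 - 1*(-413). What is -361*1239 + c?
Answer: -446328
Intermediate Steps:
c = 951 (c = 538 + 413 = 951)
-361*1239 + c = -361*1239 + 951 = -447279 + 951 = -446328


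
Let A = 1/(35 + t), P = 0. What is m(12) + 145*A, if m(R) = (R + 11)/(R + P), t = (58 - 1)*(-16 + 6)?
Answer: 2113/1284 ≈ 1.6456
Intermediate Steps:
t = -570 (t = 57*(-10) = -570)
A = -1/535 (A = 1/(35 - 570) = 1/(-535) = -1/535 ≈ -0.0018692)
m(R) = (11 + R)/R (m(R) = (R + 11)/(R + 0) = (11 + R)/R)
m(12) + 145*A = (11 + 12)/12 + 145*(-1/535) = (1/12)*23 - 29/107 = 23/12 - 29/107 = 2113/1284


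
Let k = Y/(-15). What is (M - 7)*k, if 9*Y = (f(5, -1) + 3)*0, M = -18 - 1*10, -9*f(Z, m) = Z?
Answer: 0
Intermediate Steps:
f(Z, m) = -Z/9
M = -28 (M = -18 - 10 = -28)
Y = 0 (Y = ((-⅑*5 + 3)*0)/9 = ((-5/9 + 3)*0)/9 = ((22/9)*0)/9 = (⅑)*0 = 0)
k = 0 (k = 0/(-15) = 0*(-1/15) = 0)
(M - 7)*k = (-28 - 7)*0 = -35*0 = 0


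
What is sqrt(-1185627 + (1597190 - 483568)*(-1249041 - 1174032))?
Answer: 7*I*sqrt(55069154817) ≈ 1.6427e+6*I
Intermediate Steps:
sqrt(-1185627 + (1597190 - 483568)*(-1249041 - 1174032)) = sqrt(-1185627 + 1113622*(-2423073)) = sqrt(-1185627 - 2698387400406) = sqrt(-2698388586033) = 7*I*sqrt(55069154817)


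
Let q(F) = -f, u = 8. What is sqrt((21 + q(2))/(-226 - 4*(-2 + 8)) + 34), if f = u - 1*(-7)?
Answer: sqrt(21235)/25 ≈ 5.8289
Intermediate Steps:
f = 15 (f = 8 - 1*(-7) = 8 + 7 = 15)
q(F) = -15 (q(F) = -1*15 = -15)
sqrt((21 + q(2))/(-226 - 4*(-2 + 8)) + 34) = sqrt((21 - 15)/(-226 - 4*(-2 + 8)) + 34) = sqrt(6/(-226 - 4*6) + 34) = sqrt(6/(-226 - 24) + 34) = sqrt(6/(-250) + 34) = sqrt(6*(-1/250) + 34) = sqrt(-3/125 + 34) = sqrt(4247/125) = sqrt(21235)/25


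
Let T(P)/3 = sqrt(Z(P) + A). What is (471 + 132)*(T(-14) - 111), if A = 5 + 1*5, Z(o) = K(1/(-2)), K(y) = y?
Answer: -66933 + 1809*sqrt(38)/2 ≈ -61357.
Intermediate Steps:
Z(o) = -1/2 (Z(o) = 1/(-2) = -1/2)
A = 10 (A = 5 + 5 = 10)
T(P) = 3*sqrt(38)/2 (T(P) = 3*sqrt(-1/2 + 10) = 3*sqrt(19/2) = 3*(sqrt(38)/2) = 3*sqrt(38)/2)
(471 + 132)*(T(-14) - 111) = (471 + 132)*(3*sqrt(38)/2 - 111) = 603*(-111 + 3*sqrt(38)/2) = -66933 + 1809*sqrt(38)/2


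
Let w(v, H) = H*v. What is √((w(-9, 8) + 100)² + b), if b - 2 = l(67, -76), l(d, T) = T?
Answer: √710 ≈ 26.646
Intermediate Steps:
b = -74 (b = 2 - 76 = -74)
√((w(-9, 8) + 100)² + b) = √((8*(-9) + 100)² - 74) = √((-72 + 100)² - 74) = √(28² - 74) = √(784 - 74) = √710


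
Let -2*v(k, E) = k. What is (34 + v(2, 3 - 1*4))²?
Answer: 1089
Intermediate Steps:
v(k, E) = -k/2
(34 + v(2, 3 - 1*4))² = (34 - ½*2)² = (34 - 1)² = 33² = 1089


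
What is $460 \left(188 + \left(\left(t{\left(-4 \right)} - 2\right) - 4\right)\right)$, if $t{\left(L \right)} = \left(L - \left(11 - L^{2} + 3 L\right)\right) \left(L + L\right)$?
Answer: $35880$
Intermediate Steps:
$t{\left(L \right)} = 2 L \left(-11 + L^{2} - 2 L\right)$ ($t{\left(L \right)} = \left(L - \left(11 - L^{2} + 3 L\right)\right) 2 L = \left(-11 + L^{2} - 2 L\right) 2 L = 2 L \left(-11 + L^{2} - 2 L\right)$)
$460 \left(188 + \left(\left(t{\left(-4 \right)} - 2\right) - 4\right)\right) = 460 \left(188 + \left(\left(2 \left(-4\right) \left(-11 + \left(-4\right)^{2} - -8\right) - 2\right) - 4\right)\right) = 460 \left(188 + \left(\left(2 \left(-4\right) \left(-11 + 16 + 8\right) - 2\right) - 4\right)\right) = 460 \left(188 + \left(\left(2 \left(-4\right) 13 - 2\right) - 4\right)\right) = 460 \left(188 - 110\right) = 460 \cdot 78 = 35880$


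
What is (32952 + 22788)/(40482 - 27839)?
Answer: 55740/12643 ≈ 4.4088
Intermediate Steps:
(32952 + 22788)/(40482 - 27839) = 55740/12643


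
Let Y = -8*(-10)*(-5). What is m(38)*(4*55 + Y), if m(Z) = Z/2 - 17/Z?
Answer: -63450/19 ≈ -3339.5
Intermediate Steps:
Y = -400 (Y = 80*(-5) = -400)
m(Z) = Z/2 - 17/Z (m(Z) = Z*(½) - 17/Z = Z/2 - 17/Z)
m(38)*(4*55 + Y) = ((½)*38 - 17/38)*(4*55 - 400) = (19 - 17*1/38)*(220 - 400) = (19 - 17/38)*(-180) = (705/38)*(-180) = -63450/19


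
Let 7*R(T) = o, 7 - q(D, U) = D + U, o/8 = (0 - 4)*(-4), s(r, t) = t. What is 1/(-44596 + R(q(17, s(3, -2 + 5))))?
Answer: -7/312044 ≈ -2.2433e-5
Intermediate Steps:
o = 128 (o = 8*((0 - 4)*(-4)) = 8*(-4*(-4)) = 8*16 = 128)
q(D, U) = 7 - D - U (q(D, U) = 7 - (D + U) = 7 + (-D - U) = 7 - D - U)
R(T) = 128/7 (R(T) = (⅐)*128 = 128/7)
1/(-44596 + R(q(17, s(3, -2 + 5)))) = 1/(-44596 + 128/7) = 1/(-312044/7) = -7/312044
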